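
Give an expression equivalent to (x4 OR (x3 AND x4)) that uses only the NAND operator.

((x4 NAND x4) NAND (((x3 NAND x4) NAND (x3 NAND x4)) NAND ((x3 NAND x4) NAND (x3 NAND x4))))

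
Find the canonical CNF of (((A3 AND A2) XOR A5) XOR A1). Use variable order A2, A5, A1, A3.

(A2 OR A5 OR A1 OR A3) AND (A2 OR A5 OR A1 OR NOT A3) AND (A2 OR NOT A5 OR NOT A1 OR A3) AND (A2 OR NOT A5 OR NOT A1 OR NOT A3) AND (NOT A2 OR A5 OR A1 OR A3) AND (NOT A2 OR A5 OR NOT A1 OR NOT A3) AND (NOT A2 OR NOT A5 OR A1 OR NOT A3) AND (NOT A2 OR NOT A5 OR NOT A1 OR A3)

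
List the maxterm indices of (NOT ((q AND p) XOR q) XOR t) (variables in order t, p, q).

ΠM(1, 4, 6, 7) = (t OR p OR NOT q) AND (NOT t OR p OR q) AND (NOT t OR NOT p OR q) AND (NOT t OR NOT p OR NOT q)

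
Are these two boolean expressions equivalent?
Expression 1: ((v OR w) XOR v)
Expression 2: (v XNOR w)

No. Counterexample: with w=0, v=0, Expression 1 = 0 but Expression 2 = 1.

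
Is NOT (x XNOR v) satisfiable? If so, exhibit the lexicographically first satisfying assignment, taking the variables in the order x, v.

x=0, v=1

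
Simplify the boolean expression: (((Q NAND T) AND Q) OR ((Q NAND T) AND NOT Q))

By distribution ((E AND v) OR (E AND NOT v) = E):
= (Q NAND T)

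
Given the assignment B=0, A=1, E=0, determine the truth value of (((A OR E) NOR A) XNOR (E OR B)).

Substituting: (((1 OR 0) NOR 1) XNOR (0 OR 0))
= 1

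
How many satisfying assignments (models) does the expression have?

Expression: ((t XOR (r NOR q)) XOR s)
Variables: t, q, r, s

Satisfying assignments: (0,0,0,0), (0,0,1,1), (0,1,0,1), (0,1,1,1), (1,0,0,1), (1,0,1,0), (1,1,0,0), (1,1,1,0)
Count: 8 out of 16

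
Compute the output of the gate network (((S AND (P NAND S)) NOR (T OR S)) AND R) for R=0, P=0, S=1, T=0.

Substituting: (((1 AND (0 NAND 1)) NOR (0 OR 1)) AND 0)
= 0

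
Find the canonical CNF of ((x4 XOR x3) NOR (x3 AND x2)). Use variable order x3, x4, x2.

(x3 OR NOT x4 OR x2) AND (x3 OR NOT x4 OR NOT x2) AND (NOT x3 OR x4 OR x2) AND (NOT x3 OR x4 OR NOT x2) AND (NOT x3 OR NOT x4 OR NOT x2)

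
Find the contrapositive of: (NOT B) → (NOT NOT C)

Contrapositive: NOT C → B
Note: A statement and its contrapositive are logically equivalent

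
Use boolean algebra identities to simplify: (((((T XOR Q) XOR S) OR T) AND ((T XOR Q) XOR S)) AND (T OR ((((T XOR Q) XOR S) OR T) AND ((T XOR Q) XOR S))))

By absorption (E AND (E OR v) = E) then absorption (E AND (E OR v) = E):
= ((T XOR Q) XOR S)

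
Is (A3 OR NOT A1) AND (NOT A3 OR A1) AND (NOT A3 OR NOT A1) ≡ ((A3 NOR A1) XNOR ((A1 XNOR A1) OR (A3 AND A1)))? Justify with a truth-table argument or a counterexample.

Yes, they are equivalent — the two output columns agree on all 4 assignments:
A3 | A1 | Expression 1 | Expression 2
-------------------------------------
0 | 0 | 1 | 1
0 | 1 | 0 | 0
1 | 0 | 0 | 0
1 | 1 | 0 | 0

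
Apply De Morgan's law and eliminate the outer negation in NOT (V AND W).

NOT V OR NOT W
De Morgan's: NOT(AND of terms) = OR of negations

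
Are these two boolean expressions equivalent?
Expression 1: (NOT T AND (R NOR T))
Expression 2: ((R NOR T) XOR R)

No. Counterexample: with R=1, T=0, Expression 1 = 0 but Expression 2 = 1.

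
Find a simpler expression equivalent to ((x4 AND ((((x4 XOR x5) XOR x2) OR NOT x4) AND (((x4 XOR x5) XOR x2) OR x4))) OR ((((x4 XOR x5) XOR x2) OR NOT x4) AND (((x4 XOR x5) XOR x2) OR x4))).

By absorption (E OR (E AND v) = E) then distribution ((E OR v) AND (E OR NOT v) = E):
= ((x4 XOR x5) XOR x2)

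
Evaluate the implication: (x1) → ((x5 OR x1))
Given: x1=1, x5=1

Antecedent (x1) = 1; consequent ((x5 OR x1)) = 1.
1 → 1 = 1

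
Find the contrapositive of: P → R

Contrapositive: NOT R → NOT P
Note: A statement and its contrapositive are logically equivalent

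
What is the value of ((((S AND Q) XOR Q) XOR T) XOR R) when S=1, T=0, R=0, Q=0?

Substituting: ((((1 AND 0) XOR 0) XOR 0) XOR 0)
= 0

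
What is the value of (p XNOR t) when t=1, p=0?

Substituting: (0 XNOR 1)
= 0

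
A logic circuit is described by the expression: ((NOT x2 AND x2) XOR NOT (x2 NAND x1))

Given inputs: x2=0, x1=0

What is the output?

Substituting: ((NOT 0 AND 0) XOR NOT (0 NAND 0))
= 0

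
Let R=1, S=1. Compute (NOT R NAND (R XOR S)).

Substituting: (NOT 1 NAND (1 XOR 1))
= 1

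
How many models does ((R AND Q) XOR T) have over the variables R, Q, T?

Satisfying assignments: (0,0,1), (0,1,1), (1,0,1), (1,1,0)
Count: 4 out of 8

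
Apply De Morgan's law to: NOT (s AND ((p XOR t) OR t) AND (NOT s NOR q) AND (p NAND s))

NOT s OR NOT ((p XOR t) OR t) OR NOT (NOT s NOR q) OR NOT (p NAND s)
De Morgan's: NOT(AND of terms) = OR of negations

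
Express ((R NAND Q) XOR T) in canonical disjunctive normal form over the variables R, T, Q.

(NOT R AND NOT T AND NOT Q) OR (NOT R AND NOT T AND Q) OR (R AND NOT T AND NOT Q) OR (R AND T AND Q)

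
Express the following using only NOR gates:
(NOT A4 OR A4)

(((A4 NOR A4) NOR A4) NOR ((A4 NOR A4) NOR A4))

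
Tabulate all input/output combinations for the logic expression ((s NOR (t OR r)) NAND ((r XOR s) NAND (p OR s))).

t | p | s | r | Output
----------------------
0 | 0 | 0 | 0 | 0
0 | 0 | 0 | 1 | 1
0 | 0 | 1 | 0 | 1
0 | 0 | 1 | 1 | 1
0 | 1 | 0 | 0 | 0
0 | 1 | 0 | 1 | 1
0 | 1 | 1 | 0 | 1
0 | 1 | 1 | 1 | 1
1 | 0 | 0 | 0 | 1
1 | 0 | 0 | 1 | 1
1 | 0 | 1 | 0 | 1
1 | 0 | 1 | 1 | 1
1 | 1 | 0 | 0 | 1
1 | 1 | 0 | 1 | 1
1 | 1 | 1 | 0 | 1
1 | 1 | 1 | 1 | 1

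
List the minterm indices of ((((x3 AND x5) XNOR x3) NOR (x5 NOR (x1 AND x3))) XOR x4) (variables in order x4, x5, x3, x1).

Σm(3, 8, 9, 10, 12, 13, 14, 15) = (NOT x4 AND NOT x5 AND x3 AND x1) OR (x4 AND NOT x5 AND NOT x3 AND NOT x1) OR (x4 AND NOT x5 AND NOT x3 AND x1) OR (x4 AND NOT x5 AND x3 AND NOT x1) OR (x4 AND x5 AND NOT x3 AND NOT x1) OR (x4 AND x5 AND NOT x3 AND x1) OR (x4 AND x5 AND x3 AND NOT x1) OR (x4 AND x5 AND x3 AND x1)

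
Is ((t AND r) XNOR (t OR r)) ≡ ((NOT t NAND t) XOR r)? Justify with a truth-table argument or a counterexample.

No. Counterexample: with r=0, t=1, Expression 1 = 0 but Expression 2 = 1.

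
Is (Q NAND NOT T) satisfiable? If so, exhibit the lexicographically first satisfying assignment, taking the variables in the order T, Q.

T=0, Q=0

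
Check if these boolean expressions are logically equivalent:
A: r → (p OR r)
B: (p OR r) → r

No, Converse is not equivalent to original (counterexample: r=0, p=1)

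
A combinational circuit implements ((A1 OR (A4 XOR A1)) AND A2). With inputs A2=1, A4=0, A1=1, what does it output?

Substituting: ((1 OR (0 XOR 1)) AND 1)
= 1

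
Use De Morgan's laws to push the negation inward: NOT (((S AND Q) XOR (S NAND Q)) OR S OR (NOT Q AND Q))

NOT ((S AND Q) XOR (S NAND Q)) AND NOT S AND NOT (NOT Q AND Q)
De Morgan's: NOT(OR of terms) = AND of negations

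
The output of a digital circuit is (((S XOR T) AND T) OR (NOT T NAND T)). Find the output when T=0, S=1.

Substituting: (((1 XOR 0) AND 0) OR (NOT 0 NAND 0))
= 1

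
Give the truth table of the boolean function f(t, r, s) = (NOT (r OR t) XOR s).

t | r | s | Output
------------------
0 | 0 | 0 | 1
0 | 0 | 1 | 0
0 | 1 | 0 | 0
0 | 1 | 1 | 1
1 | 0 | 0 | 0
1 | 0 | 1 | 1
1 | 1 | 0 | 0
1 | 1 | 1 | 1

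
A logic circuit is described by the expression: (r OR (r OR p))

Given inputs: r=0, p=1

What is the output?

Substituting: (0 OR (0 OR 1))
= 1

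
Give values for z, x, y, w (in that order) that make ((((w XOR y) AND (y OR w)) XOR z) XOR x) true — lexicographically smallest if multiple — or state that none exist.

z=0, x=0, y=0, w=1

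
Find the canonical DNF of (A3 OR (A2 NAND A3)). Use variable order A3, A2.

(NOT A3 AND NOT A2) OR (NOT A3 AND A2) OR (A3 AND NOT A2) OR (A3 AND A2)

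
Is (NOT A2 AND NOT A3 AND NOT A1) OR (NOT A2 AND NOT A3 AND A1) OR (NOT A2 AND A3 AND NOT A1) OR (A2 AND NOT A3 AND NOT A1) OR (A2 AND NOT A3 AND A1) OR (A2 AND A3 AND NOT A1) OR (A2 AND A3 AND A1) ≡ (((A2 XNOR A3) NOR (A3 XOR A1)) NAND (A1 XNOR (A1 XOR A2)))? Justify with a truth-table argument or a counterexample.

Yes, they are equivalent — the two output columns agree on all 8 assignments:
A2 | A3 | A1 | Expression 1 | Expression 2
------------------------------------------
0 | 0 | 0 | 1 | 1
0 | 0 | 1 | 1 | 1
0 | 1 | 0 | 1 | 1
0 | 1 | 1 | 0 | 0
1 | 0 | 0 | 1 | 1
1 | 0 | 1 | 1 | 1
1 | 1 | 0 | 1 | 1
1 | 1 | 1 | 1 | 1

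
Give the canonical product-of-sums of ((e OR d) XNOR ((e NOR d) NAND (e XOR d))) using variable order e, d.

ΠM(0) = (e OR d)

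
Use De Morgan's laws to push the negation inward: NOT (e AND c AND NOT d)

NOT e OR NOT c OR d
De Morgan's: NOT(AND of terms) = OR of negations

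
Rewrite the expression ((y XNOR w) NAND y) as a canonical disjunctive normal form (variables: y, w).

(NOT y AND NOT w) OR (NOT y AND w) OR (y AND NOT w)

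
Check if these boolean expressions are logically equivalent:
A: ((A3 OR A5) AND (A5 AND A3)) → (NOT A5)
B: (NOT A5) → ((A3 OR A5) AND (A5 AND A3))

No, Converse is not equivalent to original (counterexample: A5=0, A3=0)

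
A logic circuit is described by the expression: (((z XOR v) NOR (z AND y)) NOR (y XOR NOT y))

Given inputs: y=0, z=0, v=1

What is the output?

Substituting: (((0 XOR 1) NOR (0 AND 0)) NOR (0 XOR NOT 0))
= 0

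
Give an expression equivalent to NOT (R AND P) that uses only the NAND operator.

(((R NAND P) NAND (R NAND P)) NAND ((R NAND P) NAND (R NAND P)))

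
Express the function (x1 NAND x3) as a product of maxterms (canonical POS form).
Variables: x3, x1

ΠM(3) = (NOT x3 OR NOT x1)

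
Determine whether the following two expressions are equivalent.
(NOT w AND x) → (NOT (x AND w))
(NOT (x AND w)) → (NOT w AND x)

No, Converse is not equivalent to original (counterexample: x=0, w=0)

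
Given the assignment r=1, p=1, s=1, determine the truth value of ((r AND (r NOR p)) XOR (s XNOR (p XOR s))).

Substituting: ((1 AND (1 NOR 1)) XOR (1 XNOR (1 XOR 1)))
= 0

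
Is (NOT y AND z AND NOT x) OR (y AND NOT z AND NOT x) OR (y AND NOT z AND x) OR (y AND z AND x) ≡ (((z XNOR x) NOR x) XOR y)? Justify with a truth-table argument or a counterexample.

Yes, they are equivalent — the two output columns agree on all 8 assignments:
y | z | x | Expression 1 | Expression 2
---------------------------------------
0 | 0 | 0 | 0 | 0
0 | 0 | 1 | 0 | 0
0 | 1 | 0 | 1 | 1
0 | 1 | 1 | 0 | 0
1 | 0 | 0 | 1 | 1
1 | 0 | 1 | 1 | 1
1 | 1 | 0 | 0 | 0
1 | 1 | 1 | 1 | 1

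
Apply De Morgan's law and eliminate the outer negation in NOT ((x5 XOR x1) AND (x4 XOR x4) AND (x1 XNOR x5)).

NOT (x5 XOR x1) OR NOT (x4 XOR x4) OR NOT (x1 XNOR x5)
De Morgan's: NOT(AND of terms) = OR of negations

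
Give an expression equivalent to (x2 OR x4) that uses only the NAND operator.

((x2 NAND x2) NAND (x4 NAND x4))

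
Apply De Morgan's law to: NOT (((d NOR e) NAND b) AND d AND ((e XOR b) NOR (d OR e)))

NOT ((d NOR e) NAND b) OR NOT d OR NOT ((e XOR b) NOR (d OR e))
De Morgan's: NOT(AND of terms) = OR of negations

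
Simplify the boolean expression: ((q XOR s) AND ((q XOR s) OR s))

By absorption (E AND (E OR v) = E):
= (q XOR s)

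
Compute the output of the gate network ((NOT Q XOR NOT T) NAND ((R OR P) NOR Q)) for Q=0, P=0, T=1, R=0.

Substituting: ((NOT 0 XOR NOT 1) NAND ((0 OR 0) NOR 0))
= 0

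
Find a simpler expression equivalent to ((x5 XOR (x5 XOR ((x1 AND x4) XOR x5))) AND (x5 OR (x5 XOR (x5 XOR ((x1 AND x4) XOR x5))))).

By absorption (E AND (E OR v) = E) then XOR self-cancellation ((E XOR v) XOR v = E):
= ((x1 AND x4) XOR x5)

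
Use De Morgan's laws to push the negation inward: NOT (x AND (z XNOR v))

NOT x OR NOT (z XNOR v)
De Morgan's: NOT(AND of terms) = OR of negations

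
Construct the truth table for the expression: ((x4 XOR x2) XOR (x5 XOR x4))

x5 | x4 | x2 | Output
---------------------
0 | 0 | 0 | 0
0 | 0 | 1 | 1
0 | 1 | 0 | 0
0 | 1 | 1 | 1
1 | 0 | 0 | 1
1 | 0 | 1 | 0
1 | 1 | 0 | 1
1 | 1 | 1 | 0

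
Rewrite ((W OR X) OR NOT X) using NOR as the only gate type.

((((W NOR X) NOR (W NOR X)) NOR (X NOR X)) NOR (((W NOR X) NOR (W NOR X)) NOR (X NOR X)))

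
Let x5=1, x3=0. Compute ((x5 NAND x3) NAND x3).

Substituting: ((1 NAND 0) NAND 0)
= 1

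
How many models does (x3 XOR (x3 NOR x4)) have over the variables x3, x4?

Satisfying assignments: (0,0), (1,0), (1,1)
Count: 3 out of 4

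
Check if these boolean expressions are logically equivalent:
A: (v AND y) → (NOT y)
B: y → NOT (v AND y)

Yes, Contrapositive is always equivalent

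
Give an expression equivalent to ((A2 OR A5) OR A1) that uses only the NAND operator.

((((A2 NAND A2) NAND (A5 NAND A5)) NAND ((A2 NAND A2) NAND (A5 NAND A5))) NAND (A1 NAND A1))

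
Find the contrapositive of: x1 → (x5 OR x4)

Contrapositive: NOT (x5 OR x4) → NOT x1
Note: A statement and its contrapositive are logically equivalent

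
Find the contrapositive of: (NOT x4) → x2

Contrapositive: NOT x2 → x4
Note: A statement and its contrapositive are logically equivalent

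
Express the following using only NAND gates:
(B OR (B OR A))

((B NAND B) NAND (((B NAND B) NAND (A NAND A)) NAND ((B NAND B) NAND (A NAND A))))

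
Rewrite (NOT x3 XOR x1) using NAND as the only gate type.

(((x3 NAND x3) NAND ((x3 NAND x3) NAND x1)) NAND (x1 NAND ((x3 NAND x3) NAND x1)))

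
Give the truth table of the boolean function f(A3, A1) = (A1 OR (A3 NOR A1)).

A3 | A1 | Output
----------------
0 | 0 | 1
0 | 1 | 1
1 | 0 | 0
1 | 1 | 1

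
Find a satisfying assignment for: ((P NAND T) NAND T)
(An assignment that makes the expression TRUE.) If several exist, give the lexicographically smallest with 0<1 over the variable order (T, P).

T=0, P=0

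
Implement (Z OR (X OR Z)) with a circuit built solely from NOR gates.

((Z NOR ((X NOR Z) NOR (X NOR Z))) NOR (Z NOR ((X NOR Z) NOR (X NOR Z))))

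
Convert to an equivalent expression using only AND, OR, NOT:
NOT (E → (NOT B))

E AND B
(Negated implication: NOT(A → B) = A AND NOT B)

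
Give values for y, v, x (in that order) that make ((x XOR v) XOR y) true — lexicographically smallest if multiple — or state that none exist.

y=0, v=0, x=1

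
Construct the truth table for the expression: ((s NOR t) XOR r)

r | s | t | Output
------------------
0 | 0 | 0 | 1
0 | 0 | 1 | 0
0 | 1 | 0 | 0
0 | 1 | 1 | 0
1 | 0 | 0 | 0
1 | 0 | 1 | 1
1 | 1 | 0 | 1
1 | 1 | 1 | 1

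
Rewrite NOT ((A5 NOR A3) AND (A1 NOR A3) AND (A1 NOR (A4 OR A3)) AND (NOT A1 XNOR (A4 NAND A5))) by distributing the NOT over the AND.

NOT (A5 NOR A3) OR NOT (A1 NOR A3) OR NOT (A1 NOR (A4 OR A3)) OR NOT (NOT A1 XNOR (A4 NAND A5))
De Morgan's: NOT(AND of terms) = OR of negations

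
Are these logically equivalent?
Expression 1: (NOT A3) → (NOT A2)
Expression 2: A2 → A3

Yes, Contrapositive is always equivalent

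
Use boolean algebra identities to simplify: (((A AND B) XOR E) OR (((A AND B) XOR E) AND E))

By absorption (E OR (E AND v) = E):
= ((A AND B) XOR E)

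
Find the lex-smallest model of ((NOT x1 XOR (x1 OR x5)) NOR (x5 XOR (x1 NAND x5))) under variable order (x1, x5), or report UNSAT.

x1=0, x5=1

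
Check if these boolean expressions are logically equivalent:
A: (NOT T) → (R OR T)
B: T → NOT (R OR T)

No, Inverse is not equivalent to original (counterexample: T=0, R=0)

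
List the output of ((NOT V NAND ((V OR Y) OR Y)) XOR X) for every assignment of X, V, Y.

X | V | Y | Output
------------------
0 | 0 | 0 | 1
0 | 0 | 1 | 0
0 | 1 | 0 | 1
0 | 1 | 1 | 1
1 | 0 | 0 | 0
1 | 0 | 1 | 1
1 | 1 | 0 | 0
1 | 1 | 1 | 0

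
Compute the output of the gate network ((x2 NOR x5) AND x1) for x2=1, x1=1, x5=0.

Substituting: ((1 NOR 0) AND 1)
= 0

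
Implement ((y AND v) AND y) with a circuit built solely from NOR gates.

((((y NOR y) NOR (v NOR v)) NOR ((y NOR y) NOR (v NOR v))) NOR (y NOR y))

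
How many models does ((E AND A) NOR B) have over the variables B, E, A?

Satisfying assignments: (0,0,0), (0,0,1), (0,1,0)
Count: 3 out of 8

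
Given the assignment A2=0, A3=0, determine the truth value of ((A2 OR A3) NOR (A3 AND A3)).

Substituting: ((0 OR 0) NOR (0 AND 0))
= 1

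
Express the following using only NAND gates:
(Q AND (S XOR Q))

((Q NAND ((S NAND (S NAND Q)) NAND (Q NAND (S NAND Q)))) NAND (Q NAND ((S NAND (S NAND Q)) NAND (Q NAND (S NAND Q)))))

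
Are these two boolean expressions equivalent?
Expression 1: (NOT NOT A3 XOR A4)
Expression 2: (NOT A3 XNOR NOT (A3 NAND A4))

No. Counterexample: with A3=0, A4=1, Expression 1 = 1 but Expression 2 = 0.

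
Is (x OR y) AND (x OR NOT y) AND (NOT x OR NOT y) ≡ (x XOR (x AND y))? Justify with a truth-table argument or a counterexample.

Yes, they are equivalent — the two output columns agree on all 4 assignments:
x | y | Expression 1 | Expression 2
-----------------------------------
0 | 0 | 0 | 0
0 | 1 | 0 | 0
1 | 0 | 1 | 1
1 | 1 | 0 | 0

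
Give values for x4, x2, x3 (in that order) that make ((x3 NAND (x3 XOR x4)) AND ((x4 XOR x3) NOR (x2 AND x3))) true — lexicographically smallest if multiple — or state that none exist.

x4=0, x2=0, x3=0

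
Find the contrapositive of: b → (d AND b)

Contrapositive: NOT (d AND b) → NOT b
Note: A statement and its contrapositive are logically equivalent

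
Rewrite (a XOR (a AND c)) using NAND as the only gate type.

((a NAND (a NAND ((a NAND c) NAND (a NAND c)))) NAND (((a NAND c) NAND (a NAND c)) NAND (a NAND ((a NAND c) NAND (a NAND c)))))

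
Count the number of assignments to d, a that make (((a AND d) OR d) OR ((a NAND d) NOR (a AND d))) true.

Satisfying assignments: (1,0), (1,1)
Count: 2 out of 4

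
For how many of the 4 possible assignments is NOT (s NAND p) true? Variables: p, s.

Satisfying assignments: (1,1)
Count: 1 out of 4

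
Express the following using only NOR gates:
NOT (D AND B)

(((D NOR D) NOR (B NOR B)) NOR ((D NOR D) NOR (B NOR B)))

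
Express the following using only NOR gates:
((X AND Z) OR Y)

((((X NOR X) NOR (Z NOR Z)) NOR Y) NOR (((X NOR X) NOR (Z NOR Z)) NOR Y))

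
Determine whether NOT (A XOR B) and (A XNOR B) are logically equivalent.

Yes, they are equivalent — the two output columns agree on all 4 assignments:
A | B | Expression 1 | Expression 2
-----------------------------------
0 | 0 | 1 | 1
0 | 1 | 0 | 0
1 | 0 | 0 | 0
1 | 1 | 1 | 1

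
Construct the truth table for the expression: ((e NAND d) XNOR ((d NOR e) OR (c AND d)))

c | e | d | Output
------------------
0 | 0 | 0 | 1
0 | 0 | 1 | 0
0 | 1 | 0 | 0
0 | 1 | 1 | 1
1 | 0 | 0 | 1
1 | 0 | 1 | 1
1 | 1 | 0 | 0
1 | 1 | 1 | 0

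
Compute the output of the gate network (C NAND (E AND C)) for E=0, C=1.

Substituting: (1 NAND (0 AND 1))
= 1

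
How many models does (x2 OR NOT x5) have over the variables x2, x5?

Satisfying assignments: (0,0), (1,0), (1,1)
Count: 3 out of 4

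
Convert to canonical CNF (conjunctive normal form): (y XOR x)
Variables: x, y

(x OR y) AND (NOT x OR NOT y)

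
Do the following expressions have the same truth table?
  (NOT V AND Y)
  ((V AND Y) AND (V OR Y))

No. Counterexample: with Y=1, V=0, Expression 1 = 1 but Expression 2 = 0.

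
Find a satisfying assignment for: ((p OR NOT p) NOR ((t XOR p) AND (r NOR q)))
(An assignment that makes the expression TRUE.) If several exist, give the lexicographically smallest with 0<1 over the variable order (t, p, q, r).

UNSATISFIABLE - no assignment makes this expression true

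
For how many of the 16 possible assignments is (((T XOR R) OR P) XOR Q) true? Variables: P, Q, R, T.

Satisfying assignments: (0,0,0,1), (0,0,1,0), (0,1,0,0), (0,1,1,1), (1,0,0,0), (1,0,0,1), (1,0,1,0), (1,0,1,1)
Count: 8 out of 16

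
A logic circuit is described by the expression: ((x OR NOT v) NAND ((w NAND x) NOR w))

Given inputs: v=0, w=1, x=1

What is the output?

Substituting: ((1 OR NOT 0) NAND ((1 NAND 1) NOR 1))
= 1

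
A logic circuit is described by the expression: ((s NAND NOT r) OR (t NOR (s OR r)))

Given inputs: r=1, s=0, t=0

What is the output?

Substituting: ((0 NAND NOT 1) OR (0 NOR (0 OR 1)))
= 1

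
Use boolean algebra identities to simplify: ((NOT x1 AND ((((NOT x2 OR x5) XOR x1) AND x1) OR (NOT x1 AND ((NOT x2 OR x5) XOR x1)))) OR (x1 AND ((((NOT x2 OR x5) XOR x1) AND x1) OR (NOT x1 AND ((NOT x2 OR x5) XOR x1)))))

By distribution ((E AND v) OR (E AND NOT v) = E) then distribution ((E AND v) OR (E AND NOT v) = E):
= ((NOT x2 OR x5) XOR x1)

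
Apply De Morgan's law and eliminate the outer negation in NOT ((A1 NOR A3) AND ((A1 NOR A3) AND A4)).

NOT (A1 NOR A3) OR NOT ((A1 NOR A3) AND A4)
De Morgan's: NOT(AND of terms) = OR of negations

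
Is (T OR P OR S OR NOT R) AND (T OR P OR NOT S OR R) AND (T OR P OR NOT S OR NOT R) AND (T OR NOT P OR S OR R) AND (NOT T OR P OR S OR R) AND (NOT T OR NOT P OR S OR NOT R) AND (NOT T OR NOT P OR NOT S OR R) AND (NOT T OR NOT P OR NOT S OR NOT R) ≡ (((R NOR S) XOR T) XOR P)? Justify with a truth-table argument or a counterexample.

Yes, they are equivalent — the two output columns agree on all 16 assignments:
T | P | S | R | Expression 1 | Expression 2
-------------------------------------------
0 | 0 | 0 | 0 | 1 | 1
0 | 0 | 0 | 1 | 0 | 0
0 | 0 | 1 | 0 | 0 | 0
0 | 0 | 1 | 1 | 0 | 0
0 | 1 | 0 | 0 | 0 | 0
0 | 1 | 0 | 1 | 1 | 1
0 | 1 | 1 | 0 | 1 | 1
0 | 1 | 1 | 1 | 1 | 1
1 | 0 | 0 | 0 | 0 | 0
1 | 0 | 0 | 1 | 1 | 1
1 | 0 | 1 | 0 | 1 | 1
1 | 0 | 1 | 1 | 1 | 1
1 | 1 | 0 | 0 | 1 | 1
1 | 1 | 0 | 1 | 0 | 0
1 | 1 | 1 | 0 | 0 | 0
1 | 1 | 1 | 1 | 0 | 0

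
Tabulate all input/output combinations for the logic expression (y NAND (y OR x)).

x | y | Output
--------------
0 | 0 | 1
0 | 1 | 0
1 | 0 | 1
1 | 1 | 0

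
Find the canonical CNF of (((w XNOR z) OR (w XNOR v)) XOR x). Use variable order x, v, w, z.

(x OR v OR NOT w OR z) AND (x OR NOT v OR w OR NOT z) AND (NOT x OR v OR w OR z) AND (NOT x OR v OR w OR NOT z) AND (NOT x OR v OR NOT w OR NOT z) AND (NOT x OR NOT v OR w OR z) AND (NOT x OR NOT v OR NOT w OR z) AND (NOT x OR NOT v OR NOT w OR NOT z)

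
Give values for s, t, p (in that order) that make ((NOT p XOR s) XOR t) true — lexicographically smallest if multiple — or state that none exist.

s=0, t=0, p=0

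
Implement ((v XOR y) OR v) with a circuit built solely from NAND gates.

((((v NAND (v NAND y)) NAND (y NAND (v NAND y))) NAND ((v NAND (v NAND y)) NAND (y NAND (v NAND y)))) NAND (v NAND v))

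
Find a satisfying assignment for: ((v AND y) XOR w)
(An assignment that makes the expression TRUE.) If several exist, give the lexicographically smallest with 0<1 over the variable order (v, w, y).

v=0, w=1, y=0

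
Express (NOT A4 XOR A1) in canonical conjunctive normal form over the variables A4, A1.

(A4 OR NOT A1) AND (NOT A4 OR A1)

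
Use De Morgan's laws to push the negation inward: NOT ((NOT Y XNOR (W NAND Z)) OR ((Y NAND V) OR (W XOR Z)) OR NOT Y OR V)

NOT (NOT Y XNOR (W NAND Z)) AND NOT ((Y NAND V) OR (W XOR Z)) AND Y AND NOT V
De Morgan's: NOT(OR of terms) = AND of negations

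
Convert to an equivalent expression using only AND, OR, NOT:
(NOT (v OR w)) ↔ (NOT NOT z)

((NOT (v OR w)) AND (NOT NOT z)) OR ((v OR w) AND NOT z)
(Biconditional = both true or both false)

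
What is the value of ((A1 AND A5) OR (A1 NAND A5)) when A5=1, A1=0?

Substituting: ((0 AND 1) OR (0 NAND 1))
= 1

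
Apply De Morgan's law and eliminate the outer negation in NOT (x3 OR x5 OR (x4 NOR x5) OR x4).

NOT x3 AND NOT x5 AND NOT (x4 NOR x5) AND NOT x4
De Morgan's: NOT(OR of terms) = AND of negations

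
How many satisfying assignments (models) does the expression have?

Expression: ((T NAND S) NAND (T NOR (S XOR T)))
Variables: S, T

Satisfying assignments: (0,1), (1,0), (1,1)
Count: 3 out of 4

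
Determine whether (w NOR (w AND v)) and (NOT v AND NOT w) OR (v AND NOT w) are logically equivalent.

Yes, they are equivalent — the two output columns agree on all 4 assignments:
v | w | Expression 1 | Expression 2
-----------------------------------
0 | 0 | 1 | 1
0 | 1 | 0 | 0
1 | 0 | 1 | 1
1 | 1 | 0 | 0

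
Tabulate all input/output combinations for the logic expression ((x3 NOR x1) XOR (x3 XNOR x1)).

x3 | x1 | Output
----------------
0 | 0 | 0
0 | 1 | 0
1 | 0 | 0
1 | 1 | 1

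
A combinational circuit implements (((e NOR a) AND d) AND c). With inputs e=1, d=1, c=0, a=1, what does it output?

Substituting: (((1 NOR 1) AND 1) AND 0)
= 0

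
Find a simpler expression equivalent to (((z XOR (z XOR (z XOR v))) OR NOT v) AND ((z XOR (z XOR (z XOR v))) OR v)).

By distribution ((E OR v) AND (E OR NOT v) = E) then XOR self-cancellation ((E XOR v) XOR v = E):
= (z XOR v)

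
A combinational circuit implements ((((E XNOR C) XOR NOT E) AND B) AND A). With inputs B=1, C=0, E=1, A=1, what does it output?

Substituting: ((((1 XNOR 0) XOR NOT 1) AND 1) AND 1)
= 0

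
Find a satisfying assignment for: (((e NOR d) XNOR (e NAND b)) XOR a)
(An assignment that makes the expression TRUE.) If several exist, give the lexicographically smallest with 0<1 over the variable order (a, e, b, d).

a=0, e=0, b=0, d=0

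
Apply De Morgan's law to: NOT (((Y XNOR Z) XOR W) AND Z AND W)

NOT ((Y XNOR Z) XOR W) OR NOT Z OR NOT W
De Morgan's: NOT(AND of terms) = OR of negations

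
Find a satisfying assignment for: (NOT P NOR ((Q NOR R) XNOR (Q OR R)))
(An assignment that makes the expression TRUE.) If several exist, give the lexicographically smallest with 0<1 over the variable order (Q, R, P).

Q=0, R=0, P=1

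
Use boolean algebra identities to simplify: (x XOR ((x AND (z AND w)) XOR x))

By XOR self-cancellation ((E XOR v) XOR v = E):
= (x AND (z AND w))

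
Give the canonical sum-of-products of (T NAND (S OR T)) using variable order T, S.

Σm(0, 1) = (NOT T AND NOT S) OR (NOT T AND S)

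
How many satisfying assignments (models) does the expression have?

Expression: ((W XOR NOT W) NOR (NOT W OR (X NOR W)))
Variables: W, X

No assignment satisfies the expression.
Count: 0 out of 4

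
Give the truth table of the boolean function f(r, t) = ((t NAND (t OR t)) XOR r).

r | t | Output
--------------
0 | 0 | 1
0 | 1 | 0
1 | 0 | 0
1 | 1 | 1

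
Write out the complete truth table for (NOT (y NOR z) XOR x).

z | y | x | Output
------------------
0 | 0 | 0 | 0
0 | 0 | 1 | 1
0 | 1 | 0 | 1
0 | 1 | 1 | 0
1 | 0 | 0 | 1
1 | 0 | 1 | 0
1 | 1 | 0 | 1
1 | 1 | 1 | 0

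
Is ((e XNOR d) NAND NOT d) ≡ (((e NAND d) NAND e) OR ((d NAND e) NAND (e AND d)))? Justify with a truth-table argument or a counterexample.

No. Counterexample: with d=0, e=0, Expression 1 = 0 but Expression 2 = 1.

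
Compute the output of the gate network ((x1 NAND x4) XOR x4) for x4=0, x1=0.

Substituting: ((0 NAND 0) XOR 0)
= 1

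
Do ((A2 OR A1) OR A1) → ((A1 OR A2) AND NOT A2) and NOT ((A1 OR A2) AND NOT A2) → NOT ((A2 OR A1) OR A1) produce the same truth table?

Yes, Contrapositive is always equivalent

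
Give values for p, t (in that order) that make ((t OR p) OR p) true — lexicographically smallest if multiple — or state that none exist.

p=0, t=1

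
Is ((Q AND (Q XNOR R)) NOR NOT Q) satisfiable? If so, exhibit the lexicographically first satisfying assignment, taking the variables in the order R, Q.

R=0, Q=1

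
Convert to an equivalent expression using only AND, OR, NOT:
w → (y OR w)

NOT w OR (y OR w)
(Implication elimination: A → B = NOT A OR B)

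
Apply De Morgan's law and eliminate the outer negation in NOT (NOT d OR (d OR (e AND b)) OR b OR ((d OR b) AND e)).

d AND NOT (d OR (e AND b)) AND NOT b AND NOT ((d OR b) AND e)
De Morgan's: NOT(OR of terms) = AND of negations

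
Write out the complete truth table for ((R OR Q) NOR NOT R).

R | Q | Output
--------------
0 | 0 | 0
0 | 1 | 0
1 | 0 | 0
1 | 1 | 0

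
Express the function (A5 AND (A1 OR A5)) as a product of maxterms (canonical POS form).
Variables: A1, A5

ΠM(0, 2) = (A1 OR A5) AND (NOT A1 OR A5)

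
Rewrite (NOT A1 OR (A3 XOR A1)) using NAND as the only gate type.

(((A1 NAND A1) NAND (A1 NAND A1)) NAND (((A3 NAND (A3 NAND A1)) NAND (A1 NAND (A3 NAND A1))) NAND ((A3 NAND (A3 NAND A1)) NAND (A1 NAND (A3 NAND A1)))))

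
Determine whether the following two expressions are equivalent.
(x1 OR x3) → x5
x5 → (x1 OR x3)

No, Converse is not equivalent to original (counterexample: x5=0, x1=0, x3=1)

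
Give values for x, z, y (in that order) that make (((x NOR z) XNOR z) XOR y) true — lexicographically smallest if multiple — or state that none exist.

x=0, z=0, y=1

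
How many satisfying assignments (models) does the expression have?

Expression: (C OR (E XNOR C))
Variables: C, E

Satisfying assignments: (0,0), (1,0), (1,1)
Count: 3 out of 4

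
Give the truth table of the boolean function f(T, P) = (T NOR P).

T | P | Output
--------------
0 | 0 | 1
0 | 1 | 0
1 | 0 | 0
1 | 1 | 0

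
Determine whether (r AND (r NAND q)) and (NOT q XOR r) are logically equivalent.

No. Counterexample: with q=0, r=0, Expression 1 = 0 but Expression 2 = 1.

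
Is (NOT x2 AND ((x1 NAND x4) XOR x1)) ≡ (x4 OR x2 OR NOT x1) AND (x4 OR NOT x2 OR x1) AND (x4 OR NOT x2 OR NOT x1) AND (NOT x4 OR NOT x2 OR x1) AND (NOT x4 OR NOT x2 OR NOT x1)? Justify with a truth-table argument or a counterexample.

Yes, they are equivalent — the two output columns agree on all 8 assignments:
x4 | x2 | x1 | Expression 1 | Expression 2
------------------------------------------
0 | 0 | 0 | 1 | 1
0 | 0 | 1 | 0 | 0
0 | 1 | 0 | 0 | 0
0 | 1 | 1 | 0 | 0
1 | 0 | 0 | 1 | 1
1 | 0 | 1 | 1 | 1
1 | 1 | 0 | 0 | 0
1 | 1 | 1 | 0 | 0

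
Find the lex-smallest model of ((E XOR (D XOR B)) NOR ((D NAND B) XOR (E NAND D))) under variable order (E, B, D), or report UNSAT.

E=0, B=0, D=0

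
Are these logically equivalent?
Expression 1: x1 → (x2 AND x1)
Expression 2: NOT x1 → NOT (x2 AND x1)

No, Inverse is not equivalent to original (counterexample: x2=0, x1=1)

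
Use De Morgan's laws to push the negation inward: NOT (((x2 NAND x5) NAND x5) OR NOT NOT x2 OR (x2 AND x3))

NOT ((x2 NAND x5) NAND x5) AND NOT x2 AND NOT (x2 AND x3)
De Morgan's: NOT(OR of terms) = AND of negations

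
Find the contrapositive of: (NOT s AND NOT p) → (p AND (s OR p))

Contrapositive: NOT (p AND (s OR p)) → NOT (NOT s AND NOT p)
Note: A statement and its contrapositive are logically equivalent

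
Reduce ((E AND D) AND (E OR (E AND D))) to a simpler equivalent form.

By absorption (E AND (E OR v) = E):
= (E AND D)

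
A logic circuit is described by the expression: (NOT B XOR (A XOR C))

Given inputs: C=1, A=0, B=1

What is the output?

Substituting: (NOT 1 XOR (0 XOR 1))
= 1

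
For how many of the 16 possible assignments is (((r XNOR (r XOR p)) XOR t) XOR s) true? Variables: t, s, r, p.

Satisfying assignments: (0,0,0,0), (0,0,1,0), (0,1,0,1), (0,1,1,1), (1,0,0,1), (1,0,1,1), (1,1,0,0), (1,1,1,0)
Count: 8 out of 16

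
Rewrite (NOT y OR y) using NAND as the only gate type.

(((y NAND y) NAND (y NAND y)) NAND (y NAND y))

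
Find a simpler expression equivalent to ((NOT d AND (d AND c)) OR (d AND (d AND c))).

By distribution ((E AND v) OR (E AND NOT v) = E):
= (d AND c)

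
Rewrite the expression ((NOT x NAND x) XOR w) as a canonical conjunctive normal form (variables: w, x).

(NOT w OR x) AND (NOT w OR NOT x)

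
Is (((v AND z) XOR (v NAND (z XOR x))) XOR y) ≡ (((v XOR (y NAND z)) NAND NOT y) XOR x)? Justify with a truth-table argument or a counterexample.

No. Counterexample: with y=0, v=0, z=0, x=0, Expression 1 = 1 but Expression 2 = 0.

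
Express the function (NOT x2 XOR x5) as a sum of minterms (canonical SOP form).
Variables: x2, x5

Σm(0, 3) = (NOT x2 AND NOT x5) OR (x2 AND x5)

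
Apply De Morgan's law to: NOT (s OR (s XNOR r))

NOT s AND NOT (s XNOR r)
De Morgan's: NOT(OR of terms) = AND of negations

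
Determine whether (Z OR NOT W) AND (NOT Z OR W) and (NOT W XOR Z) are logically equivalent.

Yes, they are equivalent — the two output columns agree on all 4 assignments:
Z | W | Expression 1 | Expression 2
-----------------------------------
0 | 0 | 1 | 1
0 | 1 | 0 | 0
1 | 0 | 0 | 0
1 | 1 | 1 | 1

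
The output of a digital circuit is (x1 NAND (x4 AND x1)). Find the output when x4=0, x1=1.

Substituting: (1 NAND (0 AND 1))
= 1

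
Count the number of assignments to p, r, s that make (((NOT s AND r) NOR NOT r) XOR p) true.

Satisfying assignments: (0,1,1), (1,0,0), (1,0,1), (1,1,0)
Count: 4 out of 8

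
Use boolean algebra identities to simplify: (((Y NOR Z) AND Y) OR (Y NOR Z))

By absorption (E OR (E AND v) = E):
= (Y NOR Z)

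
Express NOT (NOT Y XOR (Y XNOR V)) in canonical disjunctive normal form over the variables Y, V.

(NOT Y AND NOT V) OR (Y AND NOT V)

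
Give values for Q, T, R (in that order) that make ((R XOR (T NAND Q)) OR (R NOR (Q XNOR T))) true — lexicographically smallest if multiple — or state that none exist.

Q=0, T=0, R=0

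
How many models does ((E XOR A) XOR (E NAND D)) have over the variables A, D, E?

Satisfying assignments: (0,0,0), (0,1,0), (0,1,1), (1,0,1)
Count: 4 out of 8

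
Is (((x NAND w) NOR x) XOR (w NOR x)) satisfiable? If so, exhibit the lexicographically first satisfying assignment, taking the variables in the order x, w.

x=0, w=0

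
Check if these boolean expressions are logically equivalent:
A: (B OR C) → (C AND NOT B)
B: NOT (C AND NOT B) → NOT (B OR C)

Yes, Contrapositive is always equivalent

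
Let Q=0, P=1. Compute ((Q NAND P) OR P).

Substituting: ((0 NAND 1) OR 1)
= 1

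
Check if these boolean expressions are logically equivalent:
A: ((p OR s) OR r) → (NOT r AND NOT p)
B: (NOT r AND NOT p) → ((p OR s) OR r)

No, Converse is not equivalent to original (counterexample: p=0, s=0, r=0)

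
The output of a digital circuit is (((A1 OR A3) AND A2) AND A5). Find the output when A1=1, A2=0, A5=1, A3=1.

Substituting: (((1 OR 1) AND 0) AND 1)
= 0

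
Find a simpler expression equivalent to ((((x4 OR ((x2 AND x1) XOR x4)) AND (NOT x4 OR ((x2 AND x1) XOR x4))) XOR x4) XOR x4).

By XOR self-cancellation ((E XOR v) XOR v = E) then distribution ((E OR v) AND (E OR NOT v) = E):
= ((x2 AND x1) XOR x4)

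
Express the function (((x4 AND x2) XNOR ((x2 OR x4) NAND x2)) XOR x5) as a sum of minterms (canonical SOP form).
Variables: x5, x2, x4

Σm(2, 4, 5, 7) = (NOT x5 AND x2 AND NOT x4) OR (x5 AND NOT x2 AND NOT x4) OR (x5 AND NOT x2 AND x4) OR (x5 AND x2 AND x4)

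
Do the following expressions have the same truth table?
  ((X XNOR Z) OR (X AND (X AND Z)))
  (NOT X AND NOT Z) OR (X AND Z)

Yes, they are equivalent — the two output columns agree on all 4 assignments:
X | Z | Expression 1 | Expression 2
-----------------------------------
0 | 0 | 1 | 1
0 | 1 | 0 | 0
1 | 0 | 0 | 0
1 | 1 | 1 | 1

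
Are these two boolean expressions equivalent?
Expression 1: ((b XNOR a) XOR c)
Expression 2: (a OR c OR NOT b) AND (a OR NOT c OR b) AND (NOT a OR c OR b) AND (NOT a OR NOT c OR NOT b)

Yes, they are equivalent — the two output columns agree on all 8 assignments:
a | c | b | Expression 1 | Expression 2
---------------------------------------
0 | 0 | 0 | 1 | 1
0 | 0 | 1 | 0 | 0
0 | 1 | 0 | 0 | 0
0 | 1 | 1 | 1 | 1
1 | 0 | 0 | 0 | 0
1 | 0 | 1 | 1 | 1
1 | 1 | 0 | 1 | 1
1 | 1 | 1 | 0 | 0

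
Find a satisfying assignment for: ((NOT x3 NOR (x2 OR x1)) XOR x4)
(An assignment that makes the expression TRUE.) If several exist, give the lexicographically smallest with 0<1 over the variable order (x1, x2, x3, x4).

x1=0, x2=0, x3=0, x4=1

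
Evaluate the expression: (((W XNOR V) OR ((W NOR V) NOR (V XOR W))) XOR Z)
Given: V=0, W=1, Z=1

Substituting: (((1 XNOR 0) OR ((1 NOR 0) NOR (0 XOR 1))) XOR 1)
= 1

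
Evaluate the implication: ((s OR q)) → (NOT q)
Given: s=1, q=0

Antecedent ((s OR q)) = 1; consequent (NOT q) = 1.
1 → 1 = 1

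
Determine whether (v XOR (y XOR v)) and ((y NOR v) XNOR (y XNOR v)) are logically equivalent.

No. Counterexample: with y=0, v=0, Expression 1 = 0 but Expression 2 = 1.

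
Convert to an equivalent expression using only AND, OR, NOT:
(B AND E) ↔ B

((B AND E) AND B) OR (NOT (B AND E) AND NOT B)
(Biconditional = both true or both false)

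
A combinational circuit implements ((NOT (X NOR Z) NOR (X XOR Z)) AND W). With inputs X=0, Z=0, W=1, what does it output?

Substituting: ((NOT (0 NOR 0) NOR (0 XOR 0)) AND 1)
= 1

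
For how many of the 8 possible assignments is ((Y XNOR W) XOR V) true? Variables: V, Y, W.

Satisfying assignments: (0,0,0), (0,1,1), (1,0,1), (1,1,0)
Count: 4 out of 8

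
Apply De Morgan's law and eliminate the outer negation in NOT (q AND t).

NOT q OR NOT t
De Morgan's: NOT(AND of terms) = OR of negations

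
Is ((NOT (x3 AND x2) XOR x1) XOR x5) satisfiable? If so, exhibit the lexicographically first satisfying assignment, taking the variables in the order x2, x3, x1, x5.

x2=0, x3=0, x1=0, x5=0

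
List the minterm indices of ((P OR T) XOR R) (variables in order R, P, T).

Σm(1, 2, 3, 4) = (NOT R AND NOT P AND T) OR (NOT R AND P AND NOT T) OR (NOT R AND P AND T) OR (R AND NOT P AND NOT T)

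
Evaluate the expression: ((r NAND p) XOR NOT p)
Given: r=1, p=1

Substituting: ((1 NAND 1) XOR NOT 1)
= 0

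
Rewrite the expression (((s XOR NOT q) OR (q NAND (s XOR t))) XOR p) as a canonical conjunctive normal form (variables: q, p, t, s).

(q OR NOT p OR t OR s) AND (q OR NOT p OR t OR NOT s) AND (q OR NOT p OR NOT t OR s) AND (q OR NOT p OR NOT t OR NOT s) AND (NOT q OR p OR NOT t OR s) AND (NOT q OR NOT p OR t OR s) AND (NOT q OR NOT p OR t OR NOT s) AND (NOT q OR NOT p OR NOT t OR NOT s)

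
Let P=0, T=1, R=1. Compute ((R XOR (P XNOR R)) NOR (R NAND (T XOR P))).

Substituting: ((1 XOR (0 XNOR 1)) NOR (1 NAND (1 XOR 0)))
= 0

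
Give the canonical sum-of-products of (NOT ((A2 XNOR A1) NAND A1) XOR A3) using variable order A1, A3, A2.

Σm(2, 3, 5, 6) = (NOT A1 AND A3 AND NOT A2) OR (NOT A1 AND A3 AND A2) OR (A1 AND NOT A3 AND A2) OR (A1 AND A3 AND NOT A2)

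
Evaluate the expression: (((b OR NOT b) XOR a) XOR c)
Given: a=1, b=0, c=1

Substituting: (((0 OR NOT 0) XOR 1) XOR 1)
= 1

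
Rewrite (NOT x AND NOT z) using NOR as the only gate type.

(((x NOR x) NOR (x NOR x)) NOR ((z NOR z) NOR (z NOR z)))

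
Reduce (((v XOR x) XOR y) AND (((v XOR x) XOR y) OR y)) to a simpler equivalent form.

By absorption (E AND (E OR v) = E):
= ((v XOR x) XOR y)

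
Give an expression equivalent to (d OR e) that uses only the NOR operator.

((d NOR e) NOR (d NOR e))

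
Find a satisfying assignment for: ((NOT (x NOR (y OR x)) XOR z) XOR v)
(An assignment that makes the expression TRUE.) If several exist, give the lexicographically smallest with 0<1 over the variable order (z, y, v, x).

z=0, y=0, v=0, x=1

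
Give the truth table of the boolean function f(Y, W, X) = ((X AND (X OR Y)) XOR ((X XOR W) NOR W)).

Y | W | X | Output
------------------
0 | 0 | 0 | 1
0 | 0 | 1 | 1
0 | 1 | 0 | 0
0 | 1 | 1 | 1
1 | 0 | 0 | 1
1 | 0 | 1 | 1
1 | 1 | 0 | 0
1 | 1 | 1 | 1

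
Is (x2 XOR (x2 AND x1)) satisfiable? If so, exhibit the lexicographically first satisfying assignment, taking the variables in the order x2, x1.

x2=1, x1=0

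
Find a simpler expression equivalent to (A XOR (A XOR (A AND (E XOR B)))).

By XOR self-cancellation ((E XOR v) XOR v = E):
= (A AND (E XOR B))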